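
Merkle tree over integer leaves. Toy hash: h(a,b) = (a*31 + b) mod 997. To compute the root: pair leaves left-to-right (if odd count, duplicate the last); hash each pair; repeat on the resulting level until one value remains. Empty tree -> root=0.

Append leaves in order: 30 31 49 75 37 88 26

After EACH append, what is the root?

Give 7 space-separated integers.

Answer: 30 961 452 478 862 500 97

Derivation:
After append 30 (leaves=[30]):
  L0: [30]
  root=30
After append 31 (leaves=[30, 31]):
  L0: [30, 31]
  L1: h(30,31)=(30*31+31)%997=961 -> [961]
  root=961
After append 49 (leaves=[30, 31, 49]):
  L0: [30, 31, 49]
  L1: h(30,31)=(30*31+31)%997=961 h(49,49)=(49*31+49)%997=571 -> [961, 571]
  L2: h(961,571)=(961*31+571)%997=452 -> [452]
  root=452
After append 75 (leaves=[30, 31, 49, 75]):
  L0: [30, 31, 49, 75]
  L1: h(30,31)=(30*31+31)%997=961 h(49,75)=(49*31+75)%997=597 -> [961, 597]
  L2: h(961,597)=(961*31+597)%997=478 -> [478]
  root=478
After append 37 (leaves=[30, 31, 49, 75, 37]):
  L0: [30, 31, 49, 75, 37]
  L1: h(30,31)=(30*31+31)%997=961 h(49,75)=(49*31+75)%997=597 h(37,37)=(37*31+37)%997=187 -> [961, 597, 187]
  L2: h(961,597)=(961*31+597)%997=478 h(187,187)=(187*31+187)%997=2 -> [478, 2]
  L3: h(478,2)=(478*31+2)%997=862 -> [862]
  root=862
After append 88 (leaves=[30, 31, 49, 75, 37, 88]):
  L0: [30, 31, 49, 75, 37, 88]
  L1: h(30,31)=(30*31+31)%997=961 h(49,75)=(49*31+75)%997=597 h(37,88)=(37*31+88)%997=238 -> [961, 597, 238]
  L2: h(961,597)=(961*31+597)%997=478 h(238,238)=(238*31+238)%997=637 -> [478, 637]
  L3: h(478,637)=(478*31+637)%997=500 -> [500]
  root=500
After append 26 (leaves=[30, 31, 49, 75, 37, 88, 26]):
  L0: [30, 31, 49, 75, 37, 88, 26]
  L1: h(30,31)=(30*31+31)%997=961 h(49,75)=(49*31+75)%997=597 h(37,88)=(37*31+88)%997=238 h(26,26)=(26*31+26)%997=832 -> [961, 597, 238, 832]
  L2: h(961,597)=(961*31+597)%997=478 h(238,832)=(238*31+832)%997=234 -> [478, 234]
  L3: h(478,234)=(478*31+234)%997=97 -> [97]
  root=97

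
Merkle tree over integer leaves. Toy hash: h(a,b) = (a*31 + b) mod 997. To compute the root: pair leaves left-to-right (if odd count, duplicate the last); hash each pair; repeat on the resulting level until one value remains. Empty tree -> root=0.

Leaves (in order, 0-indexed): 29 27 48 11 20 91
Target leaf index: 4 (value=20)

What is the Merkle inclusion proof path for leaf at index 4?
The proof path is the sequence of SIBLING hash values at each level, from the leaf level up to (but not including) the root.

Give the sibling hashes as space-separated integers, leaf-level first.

Answer: 91 711 295

Derivation:
L0 (leaves): [29, 27, 48, 11, 20, 91], target index=4
L1: h(29,27)=(29*31+27)%997=926 [pair 0] h(48,11)=(48*31+11)%997=502 [pair 1] h(20,91)=(20*31+91)%997=711 [pair 2] -> [926, 502, 711]
  Sibling for proof at L0: 91
L2: h(926,502)=(926*31+502)%997=295 [pair 0] h(711,711)=(711*31+711)%997=818 [pair 1] -> [295, 818]
  Sibling for proof at L1: 711
L3: h(295,818)=(295*31+818)%997=990 [pair 0] -> [990]
  Sibling for proof at L2: 295
Root: 990
Proof path (sibling hashes from leaf to root): [91, 711, 295]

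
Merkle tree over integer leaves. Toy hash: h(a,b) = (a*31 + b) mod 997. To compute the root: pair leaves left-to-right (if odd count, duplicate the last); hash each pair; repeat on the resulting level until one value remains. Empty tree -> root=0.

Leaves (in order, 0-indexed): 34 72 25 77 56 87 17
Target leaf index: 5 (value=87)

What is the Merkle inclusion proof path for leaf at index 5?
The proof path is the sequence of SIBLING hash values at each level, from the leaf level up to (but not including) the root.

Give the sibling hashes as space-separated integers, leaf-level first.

L0 (leaves): [34, 72, 25, 77, 56, 87, 17], target index=5
L1: h(34,72)=(34*31+72)%997=129 [pair 0] h(25,77)=(25*31+77)%997=852 [pair 1] h(56,87)=(56*31+87)%997=826 [pair 2] h(17,17)=(17*31+17)%997=544 [pair 3] -> [129, 852, 826, 544]
  Sibling for proof at L0: 56
L2: h(129,852)=(129*31+852)%997=863 [pair 0] h(826,544)=(826*31+544)%997=228 [pair 1] -> [863, 228]
  Sibling for proof at L1: 544
L3: h(863,228)=(863*31+228)%997=62 [pair 0] -> [62]
  Sibling for proof at L2: 863
Root: 62
Proof path (sibling hashes from leaf to root): [56, 544, 863]

Answer: 56 544 863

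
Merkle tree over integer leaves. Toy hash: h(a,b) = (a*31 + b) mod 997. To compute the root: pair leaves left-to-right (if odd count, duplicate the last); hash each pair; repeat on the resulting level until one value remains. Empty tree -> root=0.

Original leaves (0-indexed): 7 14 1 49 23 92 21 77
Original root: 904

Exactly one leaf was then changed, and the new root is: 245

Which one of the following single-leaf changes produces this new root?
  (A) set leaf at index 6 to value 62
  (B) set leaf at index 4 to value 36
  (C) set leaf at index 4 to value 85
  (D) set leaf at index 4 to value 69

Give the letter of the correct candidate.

Original leaves: [7, 14, 1, 49, 23, 92, 21, 77]
Target new root: 245
Try each candidate change and compute the resulting root:
Candidate A: set leaf[6] = 62 -> leaves = [7, 14, 1, 49, 23, 92, 62, 77]
  L0: [7, 14, 1, 49, 23, 92, 62, 77]
  L1: h(7,14)=(7*31+14)%997=231 h(1,49)=(1*31+49)%997=80 h(23,92)=(23*31+92)%997=805 h(62,77)=(62*31+77)%997=5 -> [231, 80, 805, 5]
  L2: h(231,80)=(231*31+80)%997=262 h(805,5)=(805*31+5)%997=35 -> [262, 35]
  L3: h(262,35)=(262*31+35)%997=181 -> [181]
  root = 181 != target 245
Candidate B: set leaf[4] = 36 -> leaves = [7, 14, 1, 49, 36, 92, 21, 77]
  L0: [7, 14, 1, 49, 36, 92, 21, 77]
  L1: h(7,14)=(7*31+14)%997=231 h(1,49)=(1*31+49)%997=80 h(36,92)=(36*31+92)%997=211 h(21,77)=(21*31+77)%997=728 -> [231, 80, 211, 728]
  L2: h(231,80)=(231*31+80)%997=262 h(211,728)=(211*31+728)%997=290 -> [262, 290]
  L3: h(262,290)=(262*31+290)%997=436 -> [436]
  root = 436 != target 245
Candidate C: set leaf[4] = 85 -> leaves = [7, 14, 1, 49, 85, 92, 21, 77]
  L0: [7, 14, 1, 49, 85, 92, 21, 77]
  L1: h(7,14)=(7*31+14)%997=231 h(1,49)=(1*31+49)%997=80 h(85,92)=(85*31+92)%997=733 h(21,77)=(21*31+77)%997=728 -> [231, 80, 733, 728]
  L2: h(231,80)=(231*31+80)%997=262 h(733,728)=(733*31+728)%997=520 -> [262, 520]
  L3: h(262,520)=(262*31+520)%997=666 -> [666]
  root = 666 != target 245
Candidate D: set leaf[4] = 69 -> leaves = [7, 14, 1, 49, 69, 92, 21, 77]
  L0: [7, 14, 1, 49, 69, 92, 21, 77]
  L1: h(7,14)=(7*31+14)%997=231 h(1,49)=(1*31+49)%997=80 h(69,92)=(69*31+92)%997=237 h(21,77)=(21*31+77)%997=728 -> [231, 80, 237, 728]
  L2: h(231,80)=(231*31+80)%997=262 h(237,728)=(237*31+728)%997=99 -> [262, 99]
  L3: h(262,99)=(262*31+99)%997=245 -> [245]
  root = 245 == target 245  ** MATCH **
Candidate D produces the target root.

Answer: D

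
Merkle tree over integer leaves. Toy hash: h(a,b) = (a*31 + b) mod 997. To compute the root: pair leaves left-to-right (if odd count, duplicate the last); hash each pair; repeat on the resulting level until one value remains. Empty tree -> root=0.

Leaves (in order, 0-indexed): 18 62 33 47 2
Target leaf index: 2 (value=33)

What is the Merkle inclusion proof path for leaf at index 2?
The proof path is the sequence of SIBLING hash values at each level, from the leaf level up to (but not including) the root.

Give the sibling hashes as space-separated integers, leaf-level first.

Answer: 47 620 54

Derivation:
L0 (leaves): [18, 62, 33, 47, 2], target index=2
L1: h(18,62)=(18*31+62)%997=620 [pair 0] h(33,47)=(33*31+47)%997=73 [pair 1] h(2,2)=(2*31+2)%997=64 [pair 2] -> [620, 73, 64]
  Sibling for proof at L0: 47
L2: h(620,73)=(620*31+73)%997=350 [pair 0] h(64,64)=(64*31+64)%997=54 [pair 1] -> [350, 54]
  Sibling for proof at L1: 620
L3: h(350,54)=(350*31+54)%997=934 [pair 0] -> [934]
  Sibling for proof at L2: 54
Root: 934
Proof path (sibling hashes from leaf to root): [47, 620, 54]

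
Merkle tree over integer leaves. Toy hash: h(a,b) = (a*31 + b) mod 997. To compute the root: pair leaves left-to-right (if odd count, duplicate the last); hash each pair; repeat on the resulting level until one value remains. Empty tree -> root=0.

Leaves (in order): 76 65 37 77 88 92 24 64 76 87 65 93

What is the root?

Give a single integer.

Answer: 541

Derivation:
L0: [76, 65, 37, 77, 88, 92, 24, 64, 76, 87, 65, 93]
L1: h(76,65)=(76*31+65)%997=427 h(37,77)=(37*31+77)%997=227 h(88,92)=(88*31+92)%997=826 h(24,64)=(24*31+64)%997=808 h(76,87)=(76*31+87)%997=449 h(65,93)=(65*31+93)%997=114 -> [427, 227, 826, 808, 449, 114]
L2: h(427,227)=(427*31+227)%997=503 h(826,808)=(826*31+808)%997=492 h(449,114)=(449*31+114)%997=75 -> [503, 492, 75]
L3: h(503,492)=(503*31+492)%997=133 h(75,75)=(75*31+75)%997=406 -> [133, 406]
L4: h(133,406)=(133*31+406)%997=541 -> [541]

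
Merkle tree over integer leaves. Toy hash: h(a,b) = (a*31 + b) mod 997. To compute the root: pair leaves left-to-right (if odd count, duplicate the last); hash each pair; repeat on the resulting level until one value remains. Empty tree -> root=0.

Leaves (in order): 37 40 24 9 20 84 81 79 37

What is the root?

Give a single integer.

Answer: 307

Derivation:
L0: [37, 40, 24, 9, 20, 84, 81, 79, 37]
L1: h(37,40)=(37*31+40)%997=190 h(24,9)=(24*31+9)%997=753 h(20,84)=(20*31+84)%997=704 h(81,79)=(81*31+79)%997=596 h(37,37)=(37*31+37)%997=187 -> [190, 753, 704, 596, 187]
L2: h(190,753)=(190*31+753)%997=661 h(704,596)=(704*31+596)%997=486 h(187,187)=(187*31+187)%997=2 -> [661, 486, 2]
L3: h(661,486)=(661*31+486)%997=40 h(2,2)=(2*31+2)%997=64 -> [40, 64]
L4: h(40,64)=(40*31+64)%997=307 -> [307]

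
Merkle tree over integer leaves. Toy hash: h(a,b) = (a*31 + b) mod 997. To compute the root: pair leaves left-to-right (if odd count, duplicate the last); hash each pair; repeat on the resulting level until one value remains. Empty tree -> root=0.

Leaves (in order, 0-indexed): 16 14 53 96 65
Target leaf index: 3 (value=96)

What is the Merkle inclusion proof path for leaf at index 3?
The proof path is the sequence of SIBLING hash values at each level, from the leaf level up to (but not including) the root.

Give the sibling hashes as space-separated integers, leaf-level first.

L0 (leaves): [16, 14, 53, 96, 65], target index=3
L1: h(16,14)=(16*31+14)%997=510 [pair 0] h(53,96)=(53*31+96)%997=742 [pair 1] h(65,65)=(65*31+65)%997=86 [pair 2] -> [510, 742, 86]
  Sibling for proof at L0: 53
L2: h(510,742)=(510*31+742)%997=600 [pair 0] h(86,86)=(86*31+86)%997=758 [pair 1] -> [600, 758]
  Sibling for proof at L1: 510
L3: h(600,758)=(600*31+758)%997=415 [pair 0] -> [415]
  Sibling for proof at L2: 758
Root: 415
Proof path (sibling hashes from leaf to root): [53, 510, 758]

Answer: 53 510 758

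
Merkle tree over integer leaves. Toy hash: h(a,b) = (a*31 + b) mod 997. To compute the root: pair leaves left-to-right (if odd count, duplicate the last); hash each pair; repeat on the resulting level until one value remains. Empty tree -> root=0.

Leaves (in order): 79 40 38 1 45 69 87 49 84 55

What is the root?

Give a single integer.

L0: [79, 40, 38, 1, 45, 69, 87, 49, 84, 55]
L1: h(79,40)=(79*31+40)%997=495 h(38,1)=(38*31+1)%997=182 h(45,69)=(45*31+69)%997=467 h(87,49)=(87*31+49)%997=752 h(84,55)=(84*31+55)%997=665 -> [495, 182, 467, 752, 665]
L2: h(495,182)=(495*31+182)%997=572 h(467,752)=(467*31+752)%997=274 h(665,665)=(665*31+665)%997=343 -> [572, 274, 343]
L3: h(572,274)=(572*31+274)%997=60 h(343,343)=(343*31+343)%997=9 -> [60, 9]
L4: h(60,9)=(60*31+9)%997=872 -> [872]

Answer: 872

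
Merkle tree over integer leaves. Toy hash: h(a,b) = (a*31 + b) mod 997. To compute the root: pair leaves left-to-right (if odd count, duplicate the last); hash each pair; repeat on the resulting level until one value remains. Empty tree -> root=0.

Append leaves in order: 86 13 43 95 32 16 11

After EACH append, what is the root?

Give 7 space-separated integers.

Answer: 86 685 677 729 532 20 361

Derivation:
After append 86 (leaves=[86]):
  L0: [86]
  root=86
After append 13 (leaves=[86, 13]):
  L0: [86, 13]
  L1: h(86,13)=(86*31+13)%997=685 -> [685]
  root=685
After append 43 (leaves=[86, 13, 43]):
  L0: [86, 13, 43]
  L1: h(86,13)=(86*31+13)%997=685 h(43,43)=(43*31+43)%997=379 -> [685, 379]
  L2: h(685,379)=(685*31+379)%997=677 -> [677]
  root=677
After append 95 (leaves=[86, 13, 43, 95]):
  L0: [86, 13, 43, 95]
  L1: h(86,13)=(86*31+13)%997=685 h(43,95)=(43*31+95)%997=431 -> [685, 431]
  L2: h(685,431)=(685*31+431)%997=729 -> [729]
  root=729
After append 32 (leaves=[86, 13, 43, 95, 32]):
  L0: [86, 13, 43, 95, 32]
  L1: h(86,13)=(86*31+13)%997=685 h(43,95)=(43*31+95)%997=431 h(32,32)=(32*31+32)%997=27 -> [685, 431, 27]
  L2: h(685,431)=(685*31+431)%997=729 h(27,27)=(27*31+27)%997=864 -> [729, 864]
  L3: h(729,864)=(729*31+864)%997=532 -> [532]
  root=532
After append 16 (leaves=[86, 13, 43, 95, 32, 16]):
  L0: [86, 13, 43, 95, 32, 16]
  L1: h(86,13)=(86*31+13)%997=685 h(43,95)=(43*31+95)%997=431 h(32,16)=(32*31+16)%997=11 -> [685, 431, 11]
  L2: h(685,431)=(685*31+431)%997=729 h(11,11)=(11*31+11)%997=352 -> [729, 352]
  L3: h(729,352)=(729*31+352)%997=20 -> [20]
  root=20
After append 11 (leaves=[86, 13, 43, 95, 32, 16, 11]):
  L0: [86, 13, 43, 95, 32, 16, 11]
  L1: h(86,13)=(86*31+13)%997=685 h(43,95)=(43*31+95)%997=431 h(32,16)=(32*31+16)%997=11 h(11,11)=(11*31+11)%997=352 -> [685, 431, 11, 352]
  L2: h(685,431)=(685*31+431)%997=729 h(11,352)=(11*31+352)%997=693 -> [729, 693]
  L3: h(729,693)=(729*31+693)%997=361 -> [361]
  root=361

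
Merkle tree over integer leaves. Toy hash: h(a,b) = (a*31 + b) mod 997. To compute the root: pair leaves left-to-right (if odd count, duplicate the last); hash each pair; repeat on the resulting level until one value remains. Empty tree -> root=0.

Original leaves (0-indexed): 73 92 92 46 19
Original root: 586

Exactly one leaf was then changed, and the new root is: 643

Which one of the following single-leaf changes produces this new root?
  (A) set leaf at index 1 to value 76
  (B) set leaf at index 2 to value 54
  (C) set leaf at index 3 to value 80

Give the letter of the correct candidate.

Original leaves: [73, 92, 92, 46, 19]
Target new root: 643
Try each candidate change and compute the resulting root:
Candidate A: set leaf[1] = 76 -> leaves = [73, 76, 92, 46, 19]
  L0: [73, 76, 92, 46, 19]
  L1: h(73,76)=(73*31+76)%997=345 h(92,46)=(92*31+46)%997=904 h(19,19)=(19*31+19)%997=608 -> [345, 904, 608]
  L2: h(345,904)=(345*31+904)%997=632 h(608,608)=(608*31+608)%997=513 -> [632, 513]
  L3: h(632,513)=(632*31+513)%997=165 -> [165]
  root = 165 != target 643
Candidate B: set leaf[2] = 54 -> leaves = [73, 92, 54, 46, 19]
  L0: [73, 92, 54, 46, 19]
  L1: h(73,92)=(73*31+92)%997=361 h(54,46)=(54*31+46)%997=723 h(19,19)=(19*31+19)%997=608 -> [361, 723, 608]
  L2: h(361,723)=(361*31+723)%997=947 h(608,608)=(608*31+608)%997=513 -> [947, 513]
  L3: h(947,513)=(947*31+513)%997=957 -> [957]
  root = 957 != target 643
Candidate C: set leaf[3] = 80 -> leaves = [73, 92, 92, 80, 19]
  L0: [73, 92, 92, 80, 19]
  L1: h(73,92)=(73*31+92)%997=361 h(92,80)=(92*31+80)%997=938 h(19,19)=(19*31+19)%997=608 -> [361, 938, 608]
  L2: h(361,938)=(361*31+938)%997=165 h(608,608)=(608*31+608)%997=513 -> [165, 513]
  L3: h(165,513)=(165*31+513)%997=643 -> [643]
  root = 643 == target 643  ** MATCH **
Candidate C produces the target root.

Answer: C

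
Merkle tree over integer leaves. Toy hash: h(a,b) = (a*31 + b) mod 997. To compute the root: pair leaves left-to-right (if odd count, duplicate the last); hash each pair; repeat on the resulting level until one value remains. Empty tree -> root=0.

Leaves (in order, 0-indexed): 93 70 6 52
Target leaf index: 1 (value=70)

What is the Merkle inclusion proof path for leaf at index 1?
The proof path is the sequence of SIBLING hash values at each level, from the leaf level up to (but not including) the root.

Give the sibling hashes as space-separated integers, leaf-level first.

L0 (leaves): [93, 70, 6, 52], target index=1
L1: h(93,70)=(93*31+70)%997=959 [pair 0] h(6,52)=(6*31+52)%997=238 [pair 1] -> [959, 238]
  Sibling for proof at L0: 93
L2: h(959,238)=(959*31+238)%997=57 [pair 0] -> [57]
  Sibling for proof at L1: 238
Root: 57
Proof path (sibling hashes from leaf to root): [93, 238]

Answer: 93 238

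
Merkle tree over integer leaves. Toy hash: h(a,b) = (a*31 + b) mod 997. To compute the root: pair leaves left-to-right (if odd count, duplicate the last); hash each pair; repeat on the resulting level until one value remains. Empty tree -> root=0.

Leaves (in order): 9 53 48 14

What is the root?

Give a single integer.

L0: [9, 53, 48, 14]
L1: h(9,53)=(9*31+53)%997=332 h(48,14)=(48*31+14)%997=505 -> [332, 505]
L2: h(332,505)=(332*31+505)%997=827 -> [827]

Answer: 827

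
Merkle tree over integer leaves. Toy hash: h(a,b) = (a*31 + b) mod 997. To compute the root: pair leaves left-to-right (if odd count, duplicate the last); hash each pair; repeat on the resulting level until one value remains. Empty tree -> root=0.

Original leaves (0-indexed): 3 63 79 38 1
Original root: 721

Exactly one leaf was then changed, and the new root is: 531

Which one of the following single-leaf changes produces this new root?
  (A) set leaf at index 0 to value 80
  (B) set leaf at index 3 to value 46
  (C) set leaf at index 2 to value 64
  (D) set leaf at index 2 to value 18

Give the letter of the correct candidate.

Answer: A

Derivation:
Original leaves: [3, 63, 79, 38, 1]
Target new root: 531
Try each candidate change and compute the resulting root:
Candidate A: set leaf[0] = 80 -> leaves = [80, 63, 79, 38, 1]
  L0: [80, 63, 79, 38, 1]
  L1: h(80,63)=(80*31+63)%997=549 h(79,38)=(79*31+38)%997=493 h(1,1)=(1*31+1)%997=32 -> [549, 493, 32]
  L2: h(549,493)=(549*31+493)%997=563 h(32,32)=(32*31+32)%997=27 -> [563, 27]
  L3: h(563,27)=(563*31+27)%997=531 -> [531]
  root = 531 == target 531  ** MATCH **
Candidate B: set leaf[3] = 46 -> leaves = [3, 63, 79, 46, 1]
  L0: [3, 63, 79, 46, 1]
  L1: h(3,63)=(3*31+63)%997=156 h(79,46)=(79*31+46)%997=501 h(1,1)=(1*31+1)%997=32 -> [156, 501, 32]
  L2: h(156,501)=(156*31+501)%997=352 h(32,32)=(32*31+32)%997=27 -> [352, 27]
  L3: h(352,27)=(352*31+27)%997=969 -> [969]
  root = 969 != target 531
Candidate C: set leaf[2] = 64 -> leaves = [3, 63, 64, 38, 1]
  L0: [3, 63, 64, 38, 1]
  L1: h(3,63)=(3*31+63)%997=156 h(64,38)=(64*31+38)%997=28 h(1,1)=(1*31+1)%997=32 -> [156, 28, 32]
  L2: h(156,28)=(156*31+28)%997=876 h(32,32)=(32*31+32)%997=27 -> [876, 27]
  L3: h(876,27)=(876*31+27)%997=264 -> [264]
  root = 264 != target 531
Candidate D: set leaf[2] = 18 -> leaves = [3, 63, 18, 38, 1]
  L0: [3, 63, 18, 38, 1]
  L1: h(3,63)=(3*31+63)%997=156 h(18,38)=(18*31+38)%997=596 h(1,1)=(1*31+1)%997=32 -> [156, 596, 32]
  L2: h(156,596)=(156*31+596)%997=447 h(32,32)=(32*31+32)%997=27 -> [447, 27]
  L3: h(447,27)=(447*31+27)%997=923 -> [923]
  root = 923 != target 531
Candidate A produces the target root.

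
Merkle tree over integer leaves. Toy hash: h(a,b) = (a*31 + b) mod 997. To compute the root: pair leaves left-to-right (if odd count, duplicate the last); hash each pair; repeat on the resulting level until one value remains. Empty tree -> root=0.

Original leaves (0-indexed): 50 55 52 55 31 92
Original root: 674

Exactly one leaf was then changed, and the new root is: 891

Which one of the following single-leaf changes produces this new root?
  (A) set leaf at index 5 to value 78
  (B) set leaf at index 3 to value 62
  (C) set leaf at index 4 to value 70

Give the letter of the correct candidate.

Answer: B

Derivation:
Original leaves: [50, 55, 52, 55, 31, 92]
Target new root: 891
Try each candidate change and compute the resulting root:
Candidate A: set leaf[5] = 78 -> leaves = [50, 55, 52, 55, 31, 78]
  L0: [50, 55, 52, 55, 31, 78]
  L1: h(50,55)=(50*31+55)%997=608 h(52,55)=(52*31+55)%997=670 h(31,78)=(31*31+78)%997=42 -> [608, 670, 42]
  L2: h(608,670)=(608*31+670)%997=575 h(42,42)=(42*31+42)%997=347 -> [575, 347]
  L3: h(575,347)=(575*31+347)%997=226 -> [226]
  root = 226 != target 891
Candidate B: set leaf[3] = 62 -> leaves = [50, 55, 52, 62, 31, 92]
  L0: [50, 55, 52, 62, 31, 92]
  L1: h(50,55)=(50*31+55)%997=608 h(52,62)=(52*31+62)%997=677 h(31,92)=(31*31+92)%997=56 -> [608, 677, 56]
  L2: h(608,677)=(608*31+677)%997=582 h(56,56)=(56*31+56)%997=795 -> [582, 795]
  L3: h(582,795)=(582*31+795)%997=891 -> [891]
  root = 891 == target 891  ** MATCH **
Candidate C: set leaf[4] = 70 -> leaves = [50, 55, 52, 55, 70, 92]
  L0: [50, 55, 52, 55, 70, 92]
  L1: h(50,55)=(50*31+55)%997=608 h(52,55)=(52*31+55)%997=670 h(70,92)=(70*31+92)%997=268 -> [608, 670, 268]
  L2: h(608,670)=(608*31+670)%997=575 h(268,268)=(268*31+268)%997=600 -> [575, 600]
  L3: h(575,600)=(575*31+600)%997=479 -> [479]
  root = 479 != target 891
Candidate B produces the target root.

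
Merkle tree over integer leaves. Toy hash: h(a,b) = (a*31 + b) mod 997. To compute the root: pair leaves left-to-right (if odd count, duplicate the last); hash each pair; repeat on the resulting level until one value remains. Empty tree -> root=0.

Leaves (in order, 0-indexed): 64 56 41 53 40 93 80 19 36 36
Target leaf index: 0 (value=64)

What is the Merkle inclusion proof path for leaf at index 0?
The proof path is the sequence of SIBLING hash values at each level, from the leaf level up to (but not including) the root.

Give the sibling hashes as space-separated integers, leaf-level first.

L0 (leaves): [64, 56, 41, 53, 40, 93, 80, 19, 36, 36], target index=0
L1: h(64,56)=(64*31+56)%997=46 [pair 0] h(41,53)=(41*31+53)%997=327 [pair 1] h(40,93)=(40*31+93)%997=336 [pair 2] h(80,19)=(80*31+19)%997=505 [pair 3] h(36,36)=(36*31+36)%997=155 [pair 4] -> [46, 327, 336, 505, 155]
  Sibling for proof at L0: 56
L2: h(46,327)=(46*31+327)%997=756 [pair 0] h(336,505)=(336*31+505)%997=951 [pair 1] h(155,155)=(155*31+155)%997=972 [pair 2] -> [756, 951, 972]
  Sibling for proof at L1: 327
L3: h(756,951)=(756*31+951)%997=459 [pair 0] h(972,972)=(972*31+972)%997=197 [pair 1] -> [459, 197]
  Sibling for proof at L2: 951
L4: h(459,197)=(459*31+197)%997=468 [pair 0] -> [468]
  Sibling for proof at L3: 197
Root: 468
Proof path (sibling hashes from leaf to root): [56, 327, 951, 197]

Answer: 56 327 951 197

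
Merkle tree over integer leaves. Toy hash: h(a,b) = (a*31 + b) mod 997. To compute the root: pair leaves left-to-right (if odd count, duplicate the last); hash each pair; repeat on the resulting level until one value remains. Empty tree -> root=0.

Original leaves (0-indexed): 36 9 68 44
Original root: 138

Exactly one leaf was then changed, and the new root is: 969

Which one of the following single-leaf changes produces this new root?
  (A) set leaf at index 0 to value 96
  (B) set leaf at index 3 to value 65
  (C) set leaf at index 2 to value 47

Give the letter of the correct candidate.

Original leaves: [36, 9, 68, 44]
Target new root: 969
Try each candidate change and compute the resulting root:
Candidate A: set leaf[0] = 96 -> leaves = [96, 9, 68, 44]
  L0: [96, 9, 68, 44]
  L1: h(96,9)=(96*31+9)%997=991 h(68,44)=(68*31+44)%997=158 -> [991, 158]
  L2: h(991,158)=(991*31+158)%997=969 -> [969]
  root = 969 == target 969  ** MATCH **
Candidate B: set leaf[3] = 65 -> leaves = [36, 9, 68, 65]
  L0: [36, 9, 68, 65]
  L1: h(36,9)=(36*31+9)%997=128 h(68,65)=(68*31+65)%997=179 -> [128, 179]
  L2: h(128,179)=(128*31+179)%997=159 -> [159]
  root = 159 != target 969
Candidate C: set leaf[2] = 47 -> leaves = [36, 9, 47, 44]
  L0: [36, 9, 47, 44]
  L1: h(36,9)=(36*31+9)%997=128 h(47,44)=(47*31+44)%997=504 -> [128, 504]
  L2: h(128,504)=(128*31+504)%997=484 -> [484]
  root = 484 != target 969
Candidate A produces the target root.

Answer: A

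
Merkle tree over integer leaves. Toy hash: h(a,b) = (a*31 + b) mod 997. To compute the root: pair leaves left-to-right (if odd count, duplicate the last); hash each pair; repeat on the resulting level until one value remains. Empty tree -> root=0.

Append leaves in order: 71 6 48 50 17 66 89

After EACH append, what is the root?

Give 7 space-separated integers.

After append 71 (leaves=[71]):
  L0: [71]
  root=71
After append 6 (leaves=[71, 6]):
  L0: [71, 6]
  L1: h(71,6)=(71*31+6)%997=213 -> [213]
  root=213
After append 48 (leaves=[71, 6, 48]):
  L0: [71, 6, 48]
  L1: h(71,6)=(71*31+6)%997=213 h(48,48)=(48*31+48)%997=539 -> [213, 539]
  L2: h(213,539)=(213*31+539)%997=163 -> [163]
  root=163
After append 50 (leaves=[71, 6, 48, 50]):
  L0: [71, 6, 48, 50]
  L1: h(71,6)=(71*31+6)%997=213 h(48,50)=(48*31+50)%997=541 -> [213, 541]
  L2: h(213,541)=(213*31+541)%997=165 -> [165]
  root=165
After append 17 (leaves=[71, 6, 48, 50, 17]):
  L0: [71, 6, 48, 50, 17]
  L1: h(71,6)=(71*31+6)%997=213 h(48,50)=(48*31+50)%997=541 h(17,17)=(17*31+17)%997=544 -> [213, 541, 544]
  L2: h(213,541)=(213*31+541)%997=165 h(544,544)=(544*31+544)%997=459 -> [165, 459]
  L3: h(165,459)=(165*31+459)%997=589 -> [589]
  root=589
After append 66 (leaves=[71, 6, 48, 50, 17, 66]):
  L0: [71, 6, 48, 50, 17, 66]
  L1: h(71,6)=(71*31+6)%997=213 h(48,50)=(48*31+50)%997=541 h(17,66)=(17*31+66)%997=593 -> [213, 541, 593]
  L2: h(213,541)=(213*31+541)%997=165 h(593,593)=(593*31+593)%997=33 -> [165, 33]
  L3: h(165,33)=(165*31+33)%997=163 -> [163]
  root=163
After append 89 (leaves=[71, 6, 48, 50, 17, 66, 89]):
  L0: [71, 6, 48, 50, 17, 66, 89]
  L1: h(71,6)=(71*31+6)%997=213 h(48,50)=(48*31+50)%997=541 h(17,66)=(17*31+66)%997=593 h(89,89)=(89*31+89)%997=854 -> [213, 541, 593, 854]
  L2: h(213,541)=(213*31+541)%997=165 h(593,854)=(593*31+854)%997=294 -> [165, 294]
  L3: h(165,294)=(165*31+294)%997=424 -> [424]
  root=424

Answer: 71 213 163 165 589 163 424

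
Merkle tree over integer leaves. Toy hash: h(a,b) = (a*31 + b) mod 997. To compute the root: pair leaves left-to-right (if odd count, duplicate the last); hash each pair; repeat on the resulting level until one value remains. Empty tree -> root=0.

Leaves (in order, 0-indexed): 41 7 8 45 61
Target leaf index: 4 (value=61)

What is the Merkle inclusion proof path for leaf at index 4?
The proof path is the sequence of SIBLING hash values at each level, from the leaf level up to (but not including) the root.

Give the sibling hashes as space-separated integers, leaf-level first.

L0 (leaves): [41, 7, 8, 45, 61], target index=4
L1: h(41,7)=(41*31+7)%997=281 [pair 0] h(8,45)=(8*31+45)%997=293 [pair 1] h(61,61)=(61*31+61)%997=955 [pair 2] -> [281, 293, 955]
  Sibling for proof at L0: 61
L2: h(281,293)=(281*31+293)%997=31 [pair 0] h(955,955)=(955*31+955)%997=650 [pair 1] -> [31, 650]
  Sibling for proof at L1: 955
L3: h(31,650)=(31*31+650)%997=614 [pair 0] -> [614]
  Sibling for proof at L2: 31
Root: 614
Proof path (sibling hashes from leaf to root): [61, 955, 31]

Answer: 61 955 31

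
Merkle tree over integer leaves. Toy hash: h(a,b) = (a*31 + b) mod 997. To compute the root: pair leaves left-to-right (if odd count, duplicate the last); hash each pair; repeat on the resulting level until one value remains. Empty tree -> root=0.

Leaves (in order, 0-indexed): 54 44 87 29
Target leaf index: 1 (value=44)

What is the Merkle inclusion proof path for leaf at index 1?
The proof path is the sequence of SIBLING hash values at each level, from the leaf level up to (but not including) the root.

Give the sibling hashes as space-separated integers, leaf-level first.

L0 (leaves): [54, 44, 87, 29], target index=1
L1: h(54,44)=(54*31+44)%997=721 [pair 0] h(87,29)=(87*31+29)%997=732 [pair 1] -> [721, 732]
  Sibling for proof at L0: 54
L2: h(721,732)=(721*31+732)%997=152 [pair 0] -> [152]
  Sibling for proof at L1: 732
Root: 152
Proof path (sibling hashes from leaf to root): [54, 732]

Answer: 54 732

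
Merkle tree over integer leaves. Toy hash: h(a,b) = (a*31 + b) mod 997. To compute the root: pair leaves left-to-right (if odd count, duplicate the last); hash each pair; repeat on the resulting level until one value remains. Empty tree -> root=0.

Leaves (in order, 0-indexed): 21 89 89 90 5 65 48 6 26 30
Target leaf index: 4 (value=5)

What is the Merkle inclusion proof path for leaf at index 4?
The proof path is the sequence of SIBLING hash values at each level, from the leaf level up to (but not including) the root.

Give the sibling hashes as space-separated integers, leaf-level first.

Answer: 65 497 864 638

Derivation:
L0 (leaves): [21, 89, 89, 90, 5, 65, 48, 6, 26, 30], target index=4
L1: h(21,89)=(21*31+89)%997=740 [pair 0] h(89,90)=(89*31+90)%997=855 [pair 1] h(5,65)=(5*31+65)%997=220 [pair 2] h(48,6)=(48*31+6)%997=497 [pair 3] h(26,30)=(26*31+30)%997=836 [pair 4] -> [740, 855, 220, 497, 836]
  Sibling for proof at L0: 65
L2: h(740,855)=(740*31+855)%997=864 [pair 0] h(220,497)=(220*31+497)%997=338 [pair 1] h(836,836)=(836*31+836)%997=830 [pair 2] -> [864, 338, 830]
  Sibling for proof at L1: 497
L3: h(864,338)=(864*31+338)%997=203 [pair 0] h(830,830)=(830*31+830)%997=638 [pair 1] -> [203, 638]
  Sibling for proof at L2: 864
L4: h(203,638)=(203*31+638)%997=949 [pair 0] -> [949]
  Sibling for proof at L3: 638
Root: 949
Proof path (sibling hashes from leaf to root): [65, 497, 864, 638]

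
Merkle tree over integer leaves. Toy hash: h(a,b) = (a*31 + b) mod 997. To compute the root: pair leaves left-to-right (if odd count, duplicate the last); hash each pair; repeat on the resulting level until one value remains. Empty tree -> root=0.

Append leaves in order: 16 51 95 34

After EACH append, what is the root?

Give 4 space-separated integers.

After append 16 (leaves=[16]):
  L0: [16]
  root=16
After append 51 (leaves=[16, 51]):
  L0: [16, 51]
  L1: h(16,51)=(16*31+51)%997=547 -> [547]
  root=547
After append 95 (leaves=[16, 51, 95]):
  L0: [16, 51, 95]
  L1: h(16,51)=(16*31+51)%997=547 h(95,95)=(95*31+95)%997=49 -> [547, 49]
  L2: h(547,49)=(547*31+49)%997=57 -> [57]
  root=57
After append 34 (leaves=[16, 51, 95, 34]):
  L0: [16, 51, 95, 34]
  L1: h(16,51)=(16*31+51)%997=547 h(95,34)=(95*31+34)%997=985 -> [547, 985]
  L2: h(547,985)=(547*31+985)%997=993 -> [993]
  root=993

Answer: 16 547 57 993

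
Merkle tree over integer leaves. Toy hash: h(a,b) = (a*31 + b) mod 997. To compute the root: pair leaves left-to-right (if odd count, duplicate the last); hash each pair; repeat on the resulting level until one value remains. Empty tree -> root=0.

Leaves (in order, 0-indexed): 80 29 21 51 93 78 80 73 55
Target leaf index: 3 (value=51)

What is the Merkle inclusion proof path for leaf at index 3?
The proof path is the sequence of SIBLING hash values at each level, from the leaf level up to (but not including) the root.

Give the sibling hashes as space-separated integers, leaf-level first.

L0 (leaves): [80, 29, 21, 51, 93, 78, 80, 73, 55], target index=3
L1: h(80,29)=(80*31+29)%997=515 [pair 0] h(21,51)=(21*31+51)%997=702 [pair 1] h(93,78)=(93*31+78)%997=967 [pair 2] h(80,73)=(80*31+73)%997=559 [pair 3] h(55,55)=(55*31+55)%997=763 [pair 4] -> [515, 702, 967, 559, 763]
  Sibling for proof at L0: 21
L2: h(515,702)=(515*31+702)%997=715 [pair 0] h(967,559)=(967*31+559)%997=626 [pair 1] h(763,763)=(763*31+763)%997=488 [pair 2] -> [715, 626, 488]
  Sibling for proof at L1: 515
L3: h(715,626)=(715*31+626)%997=857 [pair 0] h(488,488)=(488*31+488)%997=661 [pair 1] -> [857, 661]
  Sibling for proof at L2: 626
L4: h(857,661)=(857*31+661)%997=309 [pair 0] -> [309]
  Sibling for proof at L3: 661
Root: 309
Proof path (sibling hashes from leaf to root): [21, 515, 626, 661]

Answer: 21 515 626 661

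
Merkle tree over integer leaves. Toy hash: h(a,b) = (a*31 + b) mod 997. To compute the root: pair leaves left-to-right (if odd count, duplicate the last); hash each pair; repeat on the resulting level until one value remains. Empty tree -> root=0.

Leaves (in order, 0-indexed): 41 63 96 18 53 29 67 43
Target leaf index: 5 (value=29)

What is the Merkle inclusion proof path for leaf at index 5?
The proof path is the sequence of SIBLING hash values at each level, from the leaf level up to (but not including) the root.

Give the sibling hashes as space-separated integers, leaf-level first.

Answer: 53 126 480

Derivation:
L0 (leaves): [41, 63, 96, 18, 53, 29, 67, 43], target index=5
L1: h(41,63)=(41*31+63)%997=337 [pair 0] h(96,18)=(96*31+18)%997=3 [pair 1] h(53,29)=(53*31+29)%997=675 [pair 2] h(67,43)=(67*31+43)%997=126 [pair 3] -> [337, 3, 675, 126]
  Sibling for proof at L0: 53
L2: h(337,3)=(337*31+3)%997=480 [pair 0] h(675,126)=(675*31+126)%997=114 [pair 1] -> [480, 114]
  Sibling for proof at L1: 126
L3: h(480,114)=(480*31+114)%997=39 [pair 0] -> [39]
  Sibling for proof at L2: 480
Root: 39
Proof path (sibling hashes from leaf to root): [53, 126, 480]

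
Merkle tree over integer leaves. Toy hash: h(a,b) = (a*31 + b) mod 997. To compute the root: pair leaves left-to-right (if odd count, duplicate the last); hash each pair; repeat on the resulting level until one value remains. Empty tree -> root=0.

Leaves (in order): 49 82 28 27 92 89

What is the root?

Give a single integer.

Answer: 413

Derivation:
L0: [49, 82, 28, 27, 92, 89]
L1: h(49,82)=(49*31+82)%997=604 h(28,27)=(28*31+27)%997=895 h(92,89)=(92*31+89)%997=947 -> [604, 895, 947]
L2: h(604,895)=(604*31+895)%997=676 h(947,947)=(947*31+947)%997=394 -> [676, 394]
L3: h(676,394)=(676*31+394)%997=413 -> [413]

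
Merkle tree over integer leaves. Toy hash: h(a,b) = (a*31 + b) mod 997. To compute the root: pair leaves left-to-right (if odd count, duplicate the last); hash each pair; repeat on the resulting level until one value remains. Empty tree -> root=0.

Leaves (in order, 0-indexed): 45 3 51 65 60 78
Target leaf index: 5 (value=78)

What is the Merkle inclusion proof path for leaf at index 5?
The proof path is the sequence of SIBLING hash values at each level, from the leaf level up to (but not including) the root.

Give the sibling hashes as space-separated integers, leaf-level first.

Answer: 60 941 119

Derivation:
L0 (leaves): [45, 3, 51, 65, 60, 78], target index=5
L1: h(45,3)=(45*31+3)%997=401 [pair 0] h(51,65)=(51*31+65)%997=649 [pair 1] h(60,78)=(60*31+78)%997=941 [pair 2] -> [401, 649, 941]
  Sibling for proof at L0: 60
L2: h(401,649)=(401*31+649)%997=119 [pair 0] h(941,941)=(941*31+941)%997=202 [pair 1] -> [119, 202]
  Sibling for proof at L1: 941
L3: h(119,202)=(119*31+202)%997=900 [pair 0] -> [900]
  Sibling for proof at L2: 119
Root: 900
Proof path (sibling hashes from leaf to root): [60, 941, 119]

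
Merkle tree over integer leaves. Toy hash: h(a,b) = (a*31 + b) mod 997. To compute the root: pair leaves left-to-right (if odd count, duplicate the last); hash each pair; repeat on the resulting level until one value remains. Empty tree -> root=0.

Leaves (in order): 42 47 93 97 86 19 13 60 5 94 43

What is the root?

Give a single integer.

Answer: 742

Derivation:
L0: [42, 47, 93, 97, 86, 19, 13, 60, 5, 94, 43]
L1: h(42,47)=(42*31+47)%997=352 h(93,97)=(93*31+97)%997=986 h(86,19)=(86*31+19)%997=691 h(13,60)=(13*31+60)%997=463 h(5,94)=(5*31+94)%997=249 h(43,43)=(43*31+43)%997=379 -> [352, 986, 691, 463, 249, 379]
L2: h(352,986)=(352*31+986)%997=931 h(691,463)=(691*31+463)%997=947 h(249,379)=(249*31+379)%997=122 -> [931, 947, 122]
L3: h(931,947)=(931*31+947)%997=895 h(122,122)=(122*31+122)%997=913 -> [895, 913]
L4: h(895,913)=(895*31+913)%997=742 -> [742]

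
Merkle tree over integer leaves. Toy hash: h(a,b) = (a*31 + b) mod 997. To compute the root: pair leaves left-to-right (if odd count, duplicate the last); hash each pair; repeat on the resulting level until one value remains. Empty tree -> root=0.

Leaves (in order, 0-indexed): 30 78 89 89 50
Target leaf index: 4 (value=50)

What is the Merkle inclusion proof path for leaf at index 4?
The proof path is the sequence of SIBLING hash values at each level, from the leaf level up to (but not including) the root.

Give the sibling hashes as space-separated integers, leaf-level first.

L0 (leaves): [30, 78, 89, 89, 50], target index=4
L1: h(30,78)=(30*31+78)%997=11 [pair 0] h(89,89)=(89*31+89)%997=854 [pair 1] h(50,50)=(50*31+50)%997=603 [pair 2] -> [11, 854, 603]
  Sibling for proof at L0: 50
L2: h(11,854)=(11*31+854)%997=198 [pair 0] h(603,603)=(603*31+603)%997=353 [pair 1] -> [198, 353]
  Sibling for proof at L1: 603
L3: h(198,353)=(198*31+353)%997=509 [pair 0] -> [509]
  Sibling for proof at L2: 198
Root: 509
Proof path (sibling hashes from leaf to root): [50, 603, 198]

Answer: 50 603 198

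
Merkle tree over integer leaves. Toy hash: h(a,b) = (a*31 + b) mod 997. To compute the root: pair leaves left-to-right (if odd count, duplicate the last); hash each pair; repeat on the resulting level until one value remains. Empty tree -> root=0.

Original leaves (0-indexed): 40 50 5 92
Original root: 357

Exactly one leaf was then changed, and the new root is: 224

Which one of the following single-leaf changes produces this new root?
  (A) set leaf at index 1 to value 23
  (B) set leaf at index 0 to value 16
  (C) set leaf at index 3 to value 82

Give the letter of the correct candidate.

Answer: B

Derivation:
Original leaves: [40, 50, 5, 92]
Target new root: 224
Try each candidate change and compute the resulting root:
Candidate A: set leaf[1] = 23 -> leaves = [40, 23, 5, 92]
  L0: [40, 23, 5, 92]
  L1: h(40,23)=(40*31+23)%997=266 h(5,92)=(5*31+92)%997=247 -> [266, 247]
  L2: h(266,247)=(266*31+247)%997=517 -> [517]
  root = 517 != target 224
Candidate B: set leaf[0] = 16 -> leaves = [16, 50, 5, 92]
  L0: [16, 50, 5, 92]
  L1: h(16,50)=(16*31+50)%997=546 h(5,92)=(5*31+92)%997=247 -> [546, 247]
  L2: h(546,247)=(546*31+247)%997=224 -> [224]
  root = 224 == target 224  ** MATCH **
Candidate C: set leaf[3] = 82 -> leaves = [40, 50, 5, 82]
  L0: [40, 50, 5, 82]
  L1: h(40,50)=(40*31+50)%997=293 h(5,82)=(5*31+82)%997=237 -> [293, 237]
  L2: h(293,237)=(293*31+237)%997=347 -> [347]
  root = 347 != target 224
Candidate B produces the target root.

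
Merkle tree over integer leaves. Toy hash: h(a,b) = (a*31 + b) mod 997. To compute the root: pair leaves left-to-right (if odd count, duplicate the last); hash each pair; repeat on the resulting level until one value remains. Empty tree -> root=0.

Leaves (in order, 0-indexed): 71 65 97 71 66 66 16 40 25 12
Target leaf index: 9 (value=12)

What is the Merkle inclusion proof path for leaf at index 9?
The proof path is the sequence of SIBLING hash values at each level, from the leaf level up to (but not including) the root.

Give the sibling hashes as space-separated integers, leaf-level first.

L0 (leaves): [71, 65, 97, 71, 66, 66, 16, 40, 25, 12], target index=9
L1: h(71,65)=(71*31+65)%997=272 [pair 0] h(97,71)=(97*31+71)%997=87 [pair 1] h(66,66)=(66*31+66)%997=118 [pair 2] h(16,40)=(16*31+40)%997=536 [pair 3] h(25,12)=(25*31+12)%997=787 [pair 4] -> [272, 87, 118, 536, 787]
  Sibling for proof at L0: 25
L2: h(272,87)=(272*31+87)%997=543 [pair 0] h(118,536)=(118*31+536)%997=206 [pair 1] h(787,787)=(787*31+787)%997=259 [pair 2] -> [543, 206, 259]
  Sibling for proof at L1: 787
L3: h(543,206)=(543*31+206)%997=90 [pair 0] h(259,259)=(259*31+259)%997=312 [pair 1] -> [90, 312]
  Sibling for proof at L2: 259
L4: h(90,312)=(90*31+312)%997=111 [pair 0] -> [111]
  Sibling for proof at L3: 90
Root: 111
Proof path (sibling hashes from leaf to root): [25, 787, 259, 90]

Answer: 25 787 259 90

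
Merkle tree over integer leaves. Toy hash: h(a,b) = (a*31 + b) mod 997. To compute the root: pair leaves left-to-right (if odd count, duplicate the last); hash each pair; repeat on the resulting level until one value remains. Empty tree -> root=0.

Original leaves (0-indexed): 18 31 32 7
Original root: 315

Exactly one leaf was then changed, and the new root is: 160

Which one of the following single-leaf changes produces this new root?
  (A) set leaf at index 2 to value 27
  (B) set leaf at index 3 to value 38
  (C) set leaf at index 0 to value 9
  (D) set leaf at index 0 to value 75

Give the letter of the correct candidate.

Original leaves: [18, 31, 32, 7]
Target new root: 160
Try each candidate change and compute the resulting root:
Candidate A: set leaf[2] = 27 -> leaves = [18, 31, 27, 7]
  L0: [18, 31, 27, 7]
  L1: h(18,31)=(18*31+31)%997=589 h(27,7)=(27*31+7)%997=844 -> [589, 844]
  L2: h(589,844)=(589*31+844)%997=160 -> [160]
  root = 160 == target 160  ** MATCH **
Candidate B: set leaf[3] = 38 -> leaves = [18, 31, 32, 38]
  L0: [18, 31, 32, 38]
  L1: h(18,31)=(18*31+31)%997=589 h(32,38)=(32*31+38)%997=33 -> [589, 33]
  L2: h(589,33)=(589*31+33)%997=346 -> [346]
  root = 346 != target 160
Candidate C: set leaf[0] = 9 -> leaves = [9, 31, 32, 7]
  L0: [9, 31, 32, 7]
  L1: h(9,31)=(9*31+31)%997=310 h(32,7)=(32*31+7)%997=2 -> [310, 2]
  L2: h(310,2)=(310*31+2)%997=639 -> [639]
  root = 639 != target 160
Candidate D: set leaf[0] = 75 -> leaves = [75, 31, 32, 7]
  L0: [75, 31, 32, 7]
  L1: h(75,31)=(75*31+31)%997=362 h(32,7)=(32*31+7)%997=2 -> [362, 2]
  L2: h(362,2)=(362*31+2)%997=257 -> [257]
  root = 257 != target 160
Candidate A produces the target root.

Answer: A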